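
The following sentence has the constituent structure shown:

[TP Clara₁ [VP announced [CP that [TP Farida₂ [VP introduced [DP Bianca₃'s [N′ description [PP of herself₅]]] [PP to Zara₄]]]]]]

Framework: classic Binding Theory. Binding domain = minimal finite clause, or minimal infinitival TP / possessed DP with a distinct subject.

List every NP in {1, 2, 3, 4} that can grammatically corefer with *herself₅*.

{3}

*herself* is an anaphor, so Principle A applies: it must be bound in its binding domain.
Binding domain of *herself₅*: the possessed DP, whose subject is Bianca₃.
*Clara₁* c-commands the anaphor but is outside its binding domain → cannot satisfy Principle A.
*Farida₂* c-commands the anaphor but is outside its binding domain → cannot satisfy Principle A.
*Bianca₃* c-commands the anaphor within its binding domain → licit binder.
*Zara₄* does not c-command the anaphor → cannot bind it.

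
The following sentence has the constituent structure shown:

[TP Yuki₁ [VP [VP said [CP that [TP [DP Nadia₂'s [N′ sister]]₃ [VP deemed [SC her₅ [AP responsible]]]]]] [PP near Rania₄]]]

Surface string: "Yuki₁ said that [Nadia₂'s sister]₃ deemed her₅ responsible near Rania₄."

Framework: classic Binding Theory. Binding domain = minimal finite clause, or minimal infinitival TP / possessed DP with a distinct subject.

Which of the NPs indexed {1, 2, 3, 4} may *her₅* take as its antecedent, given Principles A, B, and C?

{1, 2, 4}

*her* is a pronoun, so Principle B applies: it must be free in its binding domain.
Binding domain of *her₅*: the embedded TP, whose subject is [Nadia₂'s sister]₃.
*Yuki₁* c-commands the pronoun but from outside its binding domain, and is not c-commanded by it → coindexation permitted.
*Nadia₂* and the pronoun do not c-command one another → neither Principle B nor Principle C is at stake; coindexation permitted.
*[Nadia₂'s sister]₃* c-commands the pronoun within its binding domain → coindexation would violate Principle B.
*Rania₄* and the pronoun do not c-command one another → neither Principle B nor Principle C is at stake; coindexation permitted.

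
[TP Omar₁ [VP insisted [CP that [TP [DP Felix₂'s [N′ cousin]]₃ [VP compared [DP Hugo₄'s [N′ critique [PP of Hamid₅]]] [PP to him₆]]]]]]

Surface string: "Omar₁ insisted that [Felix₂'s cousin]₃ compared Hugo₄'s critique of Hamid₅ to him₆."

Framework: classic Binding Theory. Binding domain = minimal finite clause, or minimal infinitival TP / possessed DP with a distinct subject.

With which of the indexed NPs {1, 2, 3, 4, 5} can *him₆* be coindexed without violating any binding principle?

{1, 2, 4, 5}

*him* is a pronoun, so Principle B applies: it must be free in its binding domain.
Binding domain of *him₆*: the embedded TP, whose subject is [Felix₂'s cousin]₃.
*Omar₁* c-commands the pronoun but from outside its binding domain, and is not c-commanded by it → coindexation permitted.
*Felix₂* and the pronoun do not c-command one another → neither Principle B nor Principle C is at stake; coindexation permitted.
*[Felix₂'s cousin]₃* c-commands the pronoun within its binding domain → coindexation would violate Principle B.
*Hugo₄* and the pronoun do not c-command one another → neither Principle B nor Principle C is at stake; coindexation permitted.
*Hamid₅* and the pronoun do not c-command one another → neither Principle B nor Principle C is at stake; coindexation permitted.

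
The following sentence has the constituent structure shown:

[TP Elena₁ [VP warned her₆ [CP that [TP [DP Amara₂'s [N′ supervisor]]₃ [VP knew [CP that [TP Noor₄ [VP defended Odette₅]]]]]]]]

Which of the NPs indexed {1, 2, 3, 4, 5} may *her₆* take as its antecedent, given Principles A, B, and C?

none

*her* is a pronoun, so Principle B applies: it must be free in its binding domain.
Binding domain of *her₆*: the matrix TP, whose subject is Elena₁.
*Elena₁* c-commands the pronoun within its binding domain → coindexation would violate Principle B.
*Amara₂*: the pronoun c-commands this R-expression → coindexation would violate Principle C on *Amara₂*.
*[Amara₂'s supervisor]₃*: the pronoun c-commands this R-expression → coindexation would violate Principle C on *[Amara₂'s supervisor]₃*.
*Noor₄*: the pronoun c-commands this R-expression → coindexation would violate Principle C on *Noor₄*.
*Odette₅*: the pronoun c-commands this R-expression → coindexation would violate Principle C on *Odette₅*.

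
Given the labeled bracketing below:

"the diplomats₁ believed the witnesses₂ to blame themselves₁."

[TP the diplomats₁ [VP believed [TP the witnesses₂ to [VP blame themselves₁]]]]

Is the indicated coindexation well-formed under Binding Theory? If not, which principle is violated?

The two coindexed NPs are *the diplomats₁* and *themselves₁*.
*themselves₁* is an anaphor. Principle A requires it to be bound within its binding domain — the embedded TP, whose subject is the witnesses₂.
Within that domain it is c-commanded by *the witnesses₂*, which does not share its index.
*the diplomats₁* does c-command the anaphor, but from outside its binding domain.
The anaphor is unbound in its domain → Principle A violation.

Principle A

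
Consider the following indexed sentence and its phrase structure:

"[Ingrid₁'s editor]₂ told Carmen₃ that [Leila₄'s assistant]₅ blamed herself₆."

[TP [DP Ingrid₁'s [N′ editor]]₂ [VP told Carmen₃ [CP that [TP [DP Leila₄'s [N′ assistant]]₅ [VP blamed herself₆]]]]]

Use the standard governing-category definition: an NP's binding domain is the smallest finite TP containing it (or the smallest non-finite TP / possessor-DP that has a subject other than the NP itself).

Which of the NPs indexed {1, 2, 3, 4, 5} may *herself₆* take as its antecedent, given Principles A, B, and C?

*herself* is an anaphor, so Principle A applies: it must be bound in its binding domain.
Binding domain of *herself₆*: the embedded TP, whose subject is [Leila₄'s assistant]₅.
*Ingrid₁* does not c-command the anaphor → cannot bind it.
*[Ingrid₁'s editor]₂* c-commands the anaphor but is outside its binding domain → cannot satisfy Principle A.
*Carmen₃* c-commands the anaphor but is outside its binding domain → cannot satisfy Principle A.
*Leila₄* does not c-command the anaphor → cannot bind it.
*[Leila₄'s assistant]₅* c-commands the anaphor within its binding domain → licit binder.

{5}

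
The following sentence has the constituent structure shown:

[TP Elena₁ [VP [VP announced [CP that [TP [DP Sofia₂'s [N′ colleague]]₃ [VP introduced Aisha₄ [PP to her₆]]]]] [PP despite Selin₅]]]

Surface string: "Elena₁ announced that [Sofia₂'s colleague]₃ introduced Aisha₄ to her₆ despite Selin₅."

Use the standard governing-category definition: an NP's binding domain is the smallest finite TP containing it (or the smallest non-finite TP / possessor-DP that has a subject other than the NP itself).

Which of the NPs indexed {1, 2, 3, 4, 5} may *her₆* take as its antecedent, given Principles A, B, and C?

{1, 2, 5}

*her* is a pronoun, so Principle B applies: it must be free in its binding domain.
Binding domain of *her₆*: the embedded TP, whose subject is [Sofia₂'s colleague]₃.
*Elena₁* c-commands the pronoun but from outside its binding domain, and is not c-commanded by it → coindexation permitted.
*Sofia₂* and the pronoun do not c-command one another → neither Principle B nor Principle C is at stake; coindexation permitted.
*[Sofia₂'s colleague]₃* c-commands the pronoun within its binding domain → coindexation would violate Principle B.
*Aisha₄* c-commands the pronoun within its binding domain → coindexation would violate Principle B.
*Selin₅* and the pronoun do not c-command one another → neither Principle B nor Principle C is at stake; coindexation permitted.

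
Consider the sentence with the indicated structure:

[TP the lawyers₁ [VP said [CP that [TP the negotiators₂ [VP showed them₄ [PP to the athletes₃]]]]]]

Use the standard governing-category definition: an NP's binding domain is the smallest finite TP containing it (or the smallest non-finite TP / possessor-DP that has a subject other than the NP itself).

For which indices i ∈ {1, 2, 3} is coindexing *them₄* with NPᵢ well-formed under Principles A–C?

{1}

*them* is a pronoun, so Principle B applies: it must be free in its binding domain.
Binding domain of *them₄*: the embedded TP, whose subject is the negotiators₂.
*the lawyers₁* c-commands the pronoun but from outside its binding domain, and is not c-commanded by it → coindexation permitted.
*the negotiators₂* c-commands the pronoun within its binding domain → coindexation would violate Principle B.
*the athletes₃*: the pronoun c-commands this R-expression → coindexation would violate Principle C on *the athletes₃*.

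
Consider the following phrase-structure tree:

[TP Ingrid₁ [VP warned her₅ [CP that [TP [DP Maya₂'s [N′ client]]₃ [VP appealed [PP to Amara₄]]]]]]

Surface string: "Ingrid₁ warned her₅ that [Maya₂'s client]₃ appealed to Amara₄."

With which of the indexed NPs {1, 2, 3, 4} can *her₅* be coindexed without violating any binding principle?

none

*her* is a pronoun, so Principle B applies: it must be free in its binding domain.
Binding domain of *her₅*: the matrix TP, whose subject is Ingrid₁.
*Ingrid₁* c-commands the pronoun within its binding domain → coindexation would violate Principle B.
*Maya₂*: the pronoun c-commands this R-expression → coindexation would violate Principle C on *Maya₂*.
*[Maya₂'s client]₃*: the pronoun c-commands this R-expression → coindexation would violate Principle C on *[Maya₂'s client]₃*.
*Amara₄*: the pronoun c-commands this R-expression → coindexation would violate Principle C on *Amara₄*.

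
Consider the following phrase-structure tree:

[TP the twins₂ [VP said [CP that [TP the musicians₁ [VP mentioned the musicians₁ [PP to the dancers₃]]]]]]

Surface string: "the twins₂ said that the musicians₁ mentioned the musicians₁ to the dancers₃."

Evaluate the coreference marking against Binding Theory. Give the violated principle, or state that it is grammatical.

Principle C

The two coindexed NPs are *the musicians₁* (the lower occurrence) and *the musicians₁* (the higher occurrence).
*the musicians₁* (the lower occurrence) is an R-expression. Principle C requires it to be free everywhere.
*the musicians₁* (the higher occurrence) c-commands it and carries the same index.
The R-expression is bound → Principle C violation.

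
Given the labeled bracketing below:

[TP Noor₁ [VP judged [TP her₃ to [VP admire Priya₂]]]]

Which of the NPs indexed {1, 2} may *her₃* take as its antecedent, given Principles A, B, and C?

*her* is a pronoun, so Principle B applies: it must be free in its binding domain.
Binding domain of *her₃*: the matrix TP, whose subject is Noor₁.
*Noor₁* c-commands the pronoun within its binding domain → coindexation would violate Principle B.
*Priya₂*: the pronoun c-commands this R-expression → coindexation would violate Principle C on *Priya₂*.

none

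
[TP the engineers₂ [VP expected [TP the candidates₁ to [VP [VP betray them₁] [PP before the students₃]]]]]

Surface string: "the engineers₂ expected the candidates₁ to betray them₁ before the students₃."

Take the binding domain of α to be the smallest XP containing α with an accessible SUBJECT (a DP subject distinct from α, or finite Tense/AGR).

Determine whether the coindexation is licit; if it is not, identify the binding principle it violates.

The two coindexed NPs are *the candidates₁* and *them₁*.
*them₁* is a pronoun. Its binding domain is the embedded TP, whose subject is the candidates₁.
*the candidates₁* c-commands it within that domain and carries the same index.
The pronoun is locally bound → Principle B violation.

Principle B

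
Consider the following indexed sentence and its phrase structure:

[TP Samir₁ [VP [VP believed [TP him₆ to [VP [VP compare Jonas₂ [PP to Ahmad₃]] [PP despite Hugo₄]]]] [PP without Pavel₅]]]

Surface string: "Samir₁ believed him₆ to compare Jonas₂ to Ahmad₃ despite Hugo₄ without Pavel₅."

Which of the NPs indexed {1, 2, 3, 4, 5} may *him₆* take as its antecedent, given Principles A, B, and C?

*him* is a pronoun, so Principle B applies: it must be free in its binding domain.
Binding domain of *him₆*: the matrix TP, whose subject is Samir₁.
*Samir₁* c-commands the pronoun within its binding domain → coindexation would violate Principle B.
*Jonas₂*: the pronoun c-commands this R-expression → coindexation would violate Principle C on *Jonas₂*.
*Ahmad₃*: the pronoun c-commands this R-expression → coindexation would violate Principle C on *Ahmad₃*.
*Hugo₄*: the pronoun c-commands this R-expression → coindexation would violate Principle C on *Hugo₄*.
*Pavel₅* and the pronoun do not c-command one another → neither Principle B nor Principle C is at stake; coindexation permitted.

{5}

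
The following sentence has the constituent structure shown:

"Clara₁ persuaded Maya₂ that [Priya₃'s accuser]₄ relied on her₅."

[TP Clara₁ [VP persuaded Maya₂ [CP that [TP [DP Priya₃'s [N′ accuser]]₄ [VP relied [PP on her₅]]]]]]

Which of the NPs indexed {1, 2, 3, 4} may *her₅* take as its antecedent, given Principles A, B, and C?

{1, 2, 3}

*her* is a pronoun, so Principle B applies: it must be free in its binding domain.
Binding domain of *her₅*: the embedded TP, whose subject is [Priya₃'s accuser]₄.
*Clara₁* c-commands the pronoun but from outside its binding domain, and is not c-commanded by it → coindexation permitted.
*Maya₂* c-commands the pronoun but from outside its binding domain, and is not c-commanded by it → coindexation permitted.
*Priya₃* and the pronoun do not c-command one another → neither Principle B nor Principle C is at stake; coindexation permitted.
*[Priya₃'s accuser]₄* c-commands the pronoun within its binding domain → coindexation would violate Principle B.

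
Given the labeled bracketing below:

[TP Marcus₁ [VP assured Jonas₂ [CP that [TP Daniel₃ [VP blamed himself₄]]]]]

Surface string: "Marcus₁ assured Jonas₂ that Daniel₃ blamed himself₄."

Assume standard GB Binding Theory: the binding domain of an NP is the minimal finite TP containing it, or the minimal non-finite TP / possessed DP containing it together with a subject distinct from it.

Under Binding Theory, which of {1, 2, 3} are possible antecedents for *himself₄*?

*himself* is an anaphor, so Principle A applies: it must be bound in its binding domain.
Binding domain of *himself₄*: the embedded TP, whose subject is Daniel₃.
*Marcus₁* c-commands the anaphor but is outside its binding domain → cannot satisfy Principle A.
*Jonas₂* c-commands the anaphor but is outside its binding domain → cannot satisfy Principle A.
*Daniel₃* c-commands the anaphor within its binding domain → licit binder.

{3}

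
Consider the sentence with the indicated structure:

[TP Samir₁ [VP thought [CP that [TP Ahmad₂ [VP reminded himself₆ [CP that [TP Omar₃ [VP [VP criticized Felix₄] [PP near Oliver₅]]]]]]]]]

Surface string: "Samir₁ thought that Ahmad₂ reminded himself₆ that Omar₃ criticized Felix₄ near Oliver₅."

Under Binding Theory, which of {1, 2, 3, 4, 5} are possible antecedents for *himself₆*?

*himself* is an anaphor, so Principle A applies: it must be bound in its binding domain.
Binding domain of *himself₆*: the embedded TP, whose subject is Ahmad₂.
*Samir₁* c-commands the anaphor but is outside its binding domain → cannot satisfy Principle A.
*Ahmad₂* c-commands the anaphor within its binding domain → licit binder.
*Omar₃* does not c-command the anaphor → cannot bind it.
*Felix₄* does not c-command the anaphor → cannot bind it.
*Oliver₅* does not c-command the anaphor → cannot bind it.

{2}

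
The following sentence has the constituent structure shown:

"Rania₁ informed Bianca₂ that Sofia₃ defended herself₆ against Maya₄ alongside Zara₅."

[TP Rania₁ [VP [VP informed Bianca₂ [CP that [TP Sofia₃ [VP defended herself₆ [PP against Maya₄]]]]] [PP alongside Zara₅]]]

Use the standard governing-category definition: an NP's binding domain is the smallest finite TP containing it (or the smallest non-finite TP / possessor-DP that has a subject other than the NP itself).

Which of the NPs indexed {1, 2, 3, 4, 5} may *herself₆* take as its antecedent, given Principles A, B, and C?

*herself* is an anaphor, so Principle A applies: it must be bound in its binding domain.
Binding domain of *herself₆*: the embedded TP, whose subject is Sofia₃.
*Rania₁* c-commands the anaphor but is outside its binding domain → cannot satisfy Principle A.
*Bianca₂* c-commands the anaphor but is outside its binding domain → cannot satisfy Principle A.
*Sofia₃* c-commands the anaphor within its binding domain → licit binder.
*Maya₄* does not c-command the anaphor → cannot bind it.
*Zara₅* does not c-command the anaphor → cannot bind it.

{3}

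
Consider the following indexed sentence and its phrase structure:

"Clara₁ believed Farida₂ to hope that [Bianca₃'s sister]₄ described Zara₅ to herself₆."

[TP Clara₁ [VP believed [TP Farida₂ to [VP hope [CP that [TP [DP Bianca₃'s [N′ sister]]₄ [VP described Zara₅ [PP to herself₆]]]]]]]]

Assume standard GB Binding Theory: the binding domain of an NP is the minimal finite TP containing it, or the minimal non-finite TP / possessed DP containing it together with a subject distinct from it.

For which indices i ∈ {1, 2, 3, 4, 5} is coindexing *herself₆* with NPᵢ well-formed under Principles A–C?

*herself* is an anaphor, so Principle A applies: it must be bound in its binding domain.
Binding domain of *herself₆*: the embedded TP, whose subject is [Bianca₃'s sister]₄.
*Clara₁* c-commands the anaphor but is outside its binding domain → cannot satisfy Principle A.
*Farida₂* c-commands the anaphor but is outside its binding domain → cannot satisfy Principle A.
*Bianca₃* does not c-command the anaphor → cannot bind it.
*[Bianca₃'s sister]₄* c-commands the anaphor within its binding domain → licit binder.
*Zara₅* c-commands the anaphor within its binding domain → licit binder.

{4, 5}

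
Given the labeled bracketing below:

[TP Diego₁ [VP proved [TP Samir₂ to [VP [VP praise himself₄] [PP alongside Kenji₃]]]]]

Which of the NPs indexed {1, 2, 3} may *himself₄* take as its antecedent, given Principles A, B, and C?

*himself* is an anaphor, so Principle A applies: it must be bound in its binding domain.
Binding domain of *himself₄*: the embedded TP, whose subject is Samir₂.
*Diego₁* c-commands the anaphor but is outside its binding domain → cannot satisfy Principle A.
*Samir₂* c-commands the anaphor within its binding domain → licit binder.
*Kenji₃* does not c-command the anaphor → cannot bind it.

{2}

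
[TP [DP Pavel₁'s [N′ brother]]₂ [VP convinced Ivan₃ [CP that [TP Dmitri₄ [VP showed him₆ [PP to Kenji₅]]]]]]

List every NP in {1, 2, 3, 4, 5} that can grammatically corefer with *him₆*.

*him* is a pronoun, so Principle B applies: it must be free in its binding domain.
Binding domain of *him₆*: the embedded TP, whose subject is Dmitri₄.
*Pavel₁* and the pronoun do not c-command one another → neither Principle B nor Principle C is at stake; coindexation permitted.
*[Pavel₁'s brother]₂* c-commands the pronoun but from outside its binding domain, and is not c-commanded by it → coindexation permitted.
*Ivan₃* c-commands the pronoun but from outside its binding domain, and is not c-commanded by it → coindexation permitted.
*Dmitri₄* c-commands the pronoun within its binding domain → coindexation would violate Principle B.
*Kenji₅*: the pronoun c-commands this R-expression → coindexation would violate Principle C on *Kenji₅*.

{1, 2, 3}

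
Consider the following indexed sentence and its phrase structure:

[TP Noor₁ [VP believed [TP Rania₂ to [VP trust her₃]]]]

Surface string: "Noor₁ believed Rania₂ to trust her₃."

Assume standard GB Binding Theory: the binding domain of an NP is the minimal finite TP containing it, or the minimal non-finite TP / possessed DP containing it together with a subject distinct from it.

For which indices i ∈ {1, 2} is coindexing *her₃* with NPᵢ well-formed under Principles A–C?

{1}

*her* is a pronoun, so Principle B applies: it must be free in its binding domain.
Binding domain of *her₃*: the embedded TP, whose subject is Rania₂.
*Noor₁* c-commands the pronoun but from outside its binding domain, and is not c-commanded by it → coindexation permitted.
*Rania₂* c-commands the pronoun within its binding domain → coindexation would violate Principle B.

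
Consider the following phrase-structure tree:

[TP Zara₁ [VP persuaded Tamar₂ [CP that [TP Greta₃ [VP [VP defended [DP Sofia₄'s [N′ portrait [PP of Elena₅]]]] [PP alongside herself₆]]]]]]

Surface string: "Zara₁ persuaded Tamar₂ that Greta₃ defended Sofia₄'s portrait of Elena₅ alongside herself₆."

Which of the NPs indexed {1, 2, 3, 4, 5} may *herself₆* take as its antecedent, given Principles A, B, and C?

*herself* is an anaphor, so Principle A applies: it must be bound in its binding domain.
Binding domain of *herself₆*: the embedded TP, whose subject is Greta₃.
*Zara₁* c-commands the anaphor but is outside its binding domain → cannot satisfy Principle A.
*Tamar₂* c-commands the anaphor but is outside its binding domain → cannot satisfy Principle A.
*Greta₃* c-commands the anaphor within its binding domain → licit binder.
*Sofia₄* does not c-command the anaphor → cannot bind it.
*Elena₅* does not c-command the anaphor → cannot bind it.

{3}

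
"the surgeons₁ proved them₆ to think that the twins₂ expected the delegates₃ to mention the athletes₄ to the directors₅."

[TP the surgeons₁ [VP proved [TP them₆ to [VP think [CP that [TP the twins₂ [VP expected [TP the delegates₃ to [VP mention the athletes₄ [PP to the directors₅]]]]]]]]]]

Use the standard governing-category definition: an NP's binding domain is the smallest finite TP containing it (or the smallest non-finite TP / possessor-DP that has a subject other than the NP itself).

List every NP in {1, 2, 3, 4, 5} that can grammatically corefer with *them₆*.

*them* is a pronoun, so Principle B applies: it must be free in its binding domain.
Binding domain of *them₆*: the matrix TP, whose subject is the surgeons₁.
*the surgeons₁* c-commands the pronoun within its binding domain → coindexation would violate Principle B.
*the twins₂*: the pronoun c-commands this R-expression → coindexation would violate Principle C on *the twins₂*.
*the delegates₃*: the pronoun c-commands this R-expression → coindexation would violate Principle C on *the delegates₃*.
*the athletes₄*: the pronoun c-commands this R-expression → coindexation would violate Principle C on *the athletes₄*.
*the directors₅*: the pronoun c-commands this R-expression → coindexation would violate Principle C on *the directors₅*.

none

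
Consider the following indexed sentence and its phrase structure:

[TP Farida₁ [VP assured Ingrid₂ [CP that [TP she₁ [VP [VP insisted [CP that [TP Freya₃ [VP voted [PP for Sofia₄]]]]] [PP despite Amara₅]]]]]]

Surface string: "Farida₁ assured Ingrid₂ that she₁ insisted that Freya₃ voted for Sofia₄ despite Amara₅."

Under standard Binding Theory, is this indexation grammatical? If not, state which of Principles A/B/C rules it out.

grammatical

The two coindexed NPs are *Farida₁* and *she₁*.
*she₁* is a pronoun; nothing c-commands it within its binding domain (the embedded TP.), so Principle B holds trivially.
*Farida₁* is an R-expression; *she₁* does not c-command it, and no other NP shares its index, so Principle C is satisfied.
All principles are respected.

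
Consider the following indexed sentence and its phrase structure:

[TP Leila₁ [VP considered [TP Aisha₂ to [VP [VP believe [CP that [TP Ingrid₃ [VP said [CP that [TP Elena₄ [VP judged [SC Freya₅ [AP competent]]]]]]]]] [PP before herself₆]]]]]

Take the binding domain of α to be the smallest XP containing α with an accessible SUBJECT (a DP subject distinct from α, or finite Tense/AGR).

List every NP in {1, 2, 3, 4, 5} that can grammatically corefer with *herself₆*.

{2}

*herself* is an anaphor, so Principle A applies: it must be bound in its binding domain.
Binding domain of *herself₆*: the embedded TP, whose subject is Aisha₂.
*Leila₁* c-commands the anaphor but is outside its binding domain → cannot satisfy Principle A.
*Aisha₂* c-commands the anaphor within its binding domain → licit binder.
*Ingrid₃* does not c-command the anaphor → cannot bind it.
*Elena₄* does not c-command the anaphor → cannot bind it.
*Freya₅* does not c-command the anaphor → cannot bind it.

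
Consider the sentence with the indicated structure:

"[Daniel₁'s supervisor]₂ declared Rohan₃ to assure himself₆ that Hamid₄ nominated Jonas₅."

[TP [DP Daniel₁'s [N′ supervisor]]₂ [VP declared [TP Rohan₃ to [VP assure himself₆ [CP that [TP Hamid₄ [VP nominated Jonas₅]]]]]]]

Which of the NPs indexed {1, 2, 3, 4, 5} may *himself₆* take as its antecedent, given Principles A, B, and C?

*himself* is an anaphor, so Principle A applies: it must be bound in its binding domain.
Binding domain of *himself₆*: the embedded TP, whose subject is Rohan₃.
*Daniel₁* does not c-command the anaphor → cannot bind it.
*[Daniel₁'s supervisor]₂* c-commands the anaphor but is outside its binding domain → cannot satisfy Principle A.
*Rohan₃* c-commands the anaphor within its binding domain → licit binder.
*Hamid₄* does not c-command the anaphor → cannot bind it.
*Jonas₅* does not c-command the anaphor → cannot bind it.

{3}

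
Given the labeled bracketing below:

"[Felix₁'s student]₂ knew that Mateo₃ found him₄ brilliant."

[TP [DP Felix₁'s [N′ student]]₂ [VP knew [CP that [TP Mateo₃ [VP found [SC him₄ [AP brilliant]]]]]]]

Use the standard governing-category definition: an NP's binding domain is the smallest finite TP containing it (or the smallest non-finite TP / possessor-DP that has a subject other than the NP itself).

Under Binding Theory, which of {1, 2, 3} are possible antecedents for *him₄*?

{1, 2}

*him* is a pronoun, so Principle B applies: it must be free in its binding domain.
Binding domain of *him₄*: the embedded TP, whose subject is Mateo₃.
*Felix₁* and the pronoun do not c-command one another → neither Principle B nor Principle C is at stake; coindexation permitted.
*[Felix₁'s student]₂* c-commands the pronoun but from outside its binding domain, and is not c-commanded by it → coindexation permitted.
*Mateo₃* c-commands the pronoun within its binding domain → coindexation would violate Principle B.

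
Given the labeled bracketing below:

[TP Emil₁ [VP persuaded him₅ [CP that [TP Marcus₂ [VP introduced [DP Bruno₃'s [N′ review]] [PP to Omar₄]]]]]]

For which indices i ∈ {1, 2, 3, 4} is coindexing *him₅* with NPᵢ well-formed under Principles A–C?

none

*him* is a pronoun, so Principle B applies: it must be free in its binding domain.
Binding domain of *him₅*: the matrix TP, whose subject is Emil₁.
*Emil₁* c-commands the pronoun within its binding domain → coindexation would violate Principle B.
*Marcus₂*: the pronoun c-commands this R-expression → coindexation would violate Principle C on *Marcus₂*.
*Bruno₃*: the pronoun c-commands this R-expression → coindexation would violate Principle C on *Bruno₃*.
*Omar₄*: the pronoun c-commands this R-expression → coindexation would violate Principle C on *Omar₄*.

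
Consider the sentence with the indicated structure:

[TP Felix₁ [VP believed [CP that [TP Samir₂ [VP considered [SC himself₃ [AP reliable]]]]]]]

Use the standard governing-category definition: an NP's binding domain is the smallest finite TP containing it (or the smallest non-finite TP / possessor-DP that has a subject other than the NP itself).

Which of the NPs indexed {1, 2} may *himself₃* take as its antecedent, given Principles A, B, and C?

*himself* is an anaphor, so Principle A applies: it must be bound in its binding domain.
Binding domain of *himself₃*: the embedded TP, whose subject is Samir₂.
*Felix₁* c-commands the anaphor but is outside its binding domain → cannot satisfy Principle A.
*Samir₂* c-commands the anaphor within its binding domain → licit binder.

{2}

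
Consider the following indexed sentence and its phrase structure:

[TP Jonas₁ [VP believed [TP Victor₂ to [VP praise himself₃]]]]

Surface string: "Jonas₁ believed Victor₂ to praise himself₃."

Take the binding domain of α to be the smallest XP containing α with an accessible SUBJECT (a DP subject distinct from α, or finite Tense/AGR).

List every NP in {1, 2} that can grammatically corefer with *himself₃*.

{2}

*himself* is an anaphor, so Principle A applies: it must be bound in its binding domain.
Binding domain of *himself₃*: the embedded TP, whose subject is Victor₂.
*Jonas₁* c-commands the anaphor but is outside its binding domain → cannot satisfy Principle A.
*Victor₂* c-commands the anaphor within its binding domain → licit binder.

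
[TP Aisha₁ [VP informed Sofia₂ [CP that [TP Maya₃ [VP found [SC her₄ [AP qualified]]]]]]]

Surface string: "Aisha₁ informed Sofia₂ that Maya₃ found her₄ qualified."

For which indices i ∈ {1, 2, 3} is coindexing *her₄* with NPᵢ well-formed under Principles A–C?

*her* is a pronoun, so Principle B applies: it must be free in its binding domain.
Binding domain of *her₄*: the embedded TP, whose subject is Maya₃.
*Aisha₁* c-commands the pronoun but from outside its binding domain, and is not c-commanded by it → coindexation permitted.
*Sofia₂* c-commands the pronoun but from outside its binding domain, and is not c-commanded by it → coindexation permitted.
*Maya₃* c-commands the pronoun within its binding domain → coindexation would violate Principle B.

{1, 2}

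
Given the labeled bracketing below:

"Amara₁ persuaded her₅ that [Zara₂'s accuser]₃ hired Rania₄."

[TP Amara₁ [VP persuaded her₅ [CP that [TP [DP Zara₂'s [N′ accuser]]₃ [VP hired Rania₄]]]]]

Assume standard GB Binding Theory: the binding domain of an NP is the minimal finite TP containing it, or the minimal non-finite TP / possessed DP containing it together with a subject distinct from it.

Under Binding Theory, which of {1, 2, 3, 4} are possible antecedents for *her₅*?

*her* is a pronoun, so Principle B applies: it must be free in its binding domain.
Binding domain of *her₅*: the matrix TP, whose subject is Amara₁.
*Amara₁* c-commands the pronoun within its binding domain → coindexation would violate Principle B.
*Zara₂*: the pronoun c-commands this R-expression → coindexation would violate Principle C on *Zara₂*.
*[Zara₂'s accuser]₃*: the pronoun c-commands this R-expression → coindexation would violate Principle C on *[Zara₂'s accuser]₃*.
*Rania₄*: the pronoun c-commands this R-expression → coindexation would violate Principle C on *Rania₄*.

none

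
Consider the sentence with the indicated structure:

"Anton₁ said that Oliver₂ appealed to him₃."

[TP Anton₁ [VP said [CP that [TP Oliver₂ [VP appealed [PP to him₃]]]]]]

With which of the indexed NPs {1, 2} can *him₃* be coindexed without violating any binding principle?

{1}

*him* is a pronoun, so Principle B applies: it must be free in its binding domain.
Binding domain of *him₃*: the embedded TP, whose subject is Oliver₂.
*Anton₁* c-commands the pronoun but from outside its binding domain, and is not c-commanded by it → coindexation permitted.
*Oliver₂* c-commands the pronoun within its binding domain → coindexation would violate Principle B.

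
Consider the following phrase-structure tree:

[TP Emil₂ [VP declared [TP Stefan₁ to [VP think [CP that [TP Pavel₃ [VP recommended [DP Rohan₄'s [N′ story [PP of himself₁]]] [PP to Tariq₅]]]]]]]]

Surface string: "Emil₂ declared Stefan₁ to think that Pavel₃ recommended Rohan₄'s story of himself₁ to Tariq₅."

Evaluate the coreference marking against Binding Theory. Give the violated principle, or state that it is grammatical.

The two coindexed NPs are *Stefan₁* and *himself₁*.
*himself₁* is an anaphor. Principle A requires it to be bound within its binding domain — the possessed DP, whose subject is Rohan₄.
Within that domain it is c-commanded by *Rohan₄*, which does not share its index.
*Stefan₁* does c-command the anaphor, but from outside its binding domain.
The anaphor is unbound in its domain → Principle A violation.

Principle A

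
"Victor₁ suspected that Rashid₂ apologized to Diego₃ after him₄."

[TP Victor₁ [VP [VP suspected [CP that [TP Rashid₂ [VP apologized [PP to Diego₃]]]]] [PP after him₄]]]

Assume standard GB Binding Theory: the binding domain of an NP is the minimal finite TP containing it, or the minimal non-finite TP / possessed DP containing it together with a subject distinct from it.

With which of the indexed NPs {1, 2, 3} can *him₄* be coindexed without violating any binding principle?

*him* is a pronoun, so Principle B applies: it must be free in its binding domain.
Binding domain of *him₄*: the matrix TP, whose subject is Victor₁.
*Victor₁* c-commands the pronoun within its binding domain → coindexation would violate Principle B.
*Rashid₂* and the pronoun do not c-command one another → neither Principle B nor Principle C is at stake; coindexation permitted.
*Diego₃* and the pronoun do not c-command one another → neither Principle B nor Principle C is at stake; coindexation permitted.

{2, 3}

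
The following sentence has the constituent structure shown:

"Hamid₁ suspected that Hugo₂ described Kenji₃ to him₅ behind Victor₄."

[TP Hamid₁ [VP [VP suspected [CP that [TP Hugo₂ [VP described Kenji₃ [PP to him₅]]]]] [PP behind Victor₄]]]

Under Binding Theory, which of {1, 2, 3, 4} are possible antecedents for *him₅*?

*him* is a pronoun, so Principle B applies: it must be free in its binding domain.
Binding domain of *him₅*: the embedded TP, whose subject is Hugo₂.
*Hamid₁* c-commands the pronoun but from outside its binding domain, and is not c-commanded by it → coindexation permitted.
*Hugo₂* c-commands the pronoun within its binding domain → coindexation would violate Principle B.
*Kenji₃* c-commands the pronoun within its binding domain → coindexation would violate Principle B.
*Victor₄* and the pronoun do not c-command one another → neither Principle B nor Principle C is at stake; coindexation permitted.

{1, 4}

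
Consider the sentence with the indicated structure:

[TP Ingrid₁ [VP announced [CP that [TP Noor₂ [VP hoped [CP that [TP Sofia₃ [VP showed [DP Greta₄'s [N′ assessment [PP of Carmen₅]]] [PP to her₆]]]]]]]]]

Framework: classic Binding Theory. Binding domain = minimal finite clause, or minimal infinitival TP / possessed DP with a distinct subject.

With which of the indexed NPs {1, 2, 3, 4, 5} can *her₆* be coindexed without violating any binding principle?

*her* is a pronoun, so Principle B applies: it must be free in its binding domain.
Binding domain of *her₆*: the embedded TP, whose subject is Sofia₃.
*Ingrid₁* c-commands the pronoun but from outside its binding domain, and is not c-commanded by it → coindexation permitted.
*Noor₂* c-commands the pronoun but from outside its binding domain, and is not c-commanded by it → coindexation permitted.
*Sofia₃* c-commands the pronoun within its binding domain → coindexation would violate Principle B.
*Greta₄* and the pronoun do not c-command one another → neither Principle B nor Principle C is at stake; coindexation permitted.
*Carmen₅* and the pronoun do not c-command one another → neither Principle B nor Principle C is at stake; coindexation permitted.

{1, 2, 4, 5}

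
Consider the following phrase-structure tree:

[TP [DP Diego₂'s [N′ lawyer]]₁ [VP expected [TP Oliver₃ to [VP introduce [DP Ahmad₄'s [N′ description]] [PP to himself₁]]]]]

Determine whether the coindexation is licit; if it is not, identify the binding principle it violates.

Principle A

The two coindexed NPs are *[Diego₂'s lawyer]₁* and *himself₁*.
*himself₁* is an anaphor. Principle A requires it to be bound within its binding domain — the embedded TP, whose subject is Oliver₃.
Within that domain it is c-commanded by *Oliver₃*, which does not share its index.
*[Diego₂'s lawyer]₁* does c-command the anaphor, but from outside its binding domain.
The anaphor is unbound in its domain → Principle A violation.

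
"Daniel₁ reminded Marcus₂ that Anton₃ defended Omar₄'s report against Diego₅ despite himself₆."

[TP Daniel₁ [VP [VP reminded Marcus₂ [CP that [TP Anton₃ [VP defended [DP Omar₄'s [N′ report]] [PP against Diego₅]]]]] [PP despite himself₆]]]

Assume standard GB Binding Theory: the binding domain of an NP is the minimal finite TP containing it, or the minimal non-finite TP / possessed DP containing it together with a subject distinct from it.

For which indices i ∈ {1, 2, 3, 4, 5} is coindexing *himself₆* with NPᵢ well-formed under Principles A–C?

*himself* is an anaphor, so Principle A applies: it must be bound in its binding domain.
Binding domain of *himself₆*: the matrix TP, whose subject is Daniel₁.
*Daniel₁* c-commands the anaphor within its binding domain → licit binder.
*Marcus₂* does not c-command the anaphor → cannot bind it.
*Anton₃* does not c-command the anaphor → cannot bind it.
*Omar₄* does not c-command the anaphor → cannot bind it.
*Diego₅* does not c-command the anaphor → cannot bind it.

{1}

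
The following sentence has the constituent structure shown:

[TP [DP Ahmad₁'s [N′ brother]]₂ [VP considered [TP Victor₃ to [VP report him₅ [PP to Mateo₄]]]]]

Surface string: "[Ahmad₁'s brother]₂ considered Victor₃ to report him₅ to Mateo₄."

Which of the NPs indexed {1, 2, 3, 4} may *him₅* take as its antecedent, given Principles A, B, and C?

{1, 2}

*him* is a pronoun, so Principle B applies: it must be free in its binding domain.
Binding domain of *him₅*: the embedded TP, whose subject is Victor₃.
*Ahmad₁* and the pronoun do not c-command one another → neither Principle B nor Principle C is at stake; coindexation permitted.
*[Ahmad₁'s brother]₂* c-commands the pronoun but from outside its binding domain, and is not c-commanded by it → coindexation permitted.
*Victor₃* c-commands the pronoun within its binding domain → coindexation would violate Principle B.
*Mateo₄*: the pronoun c-commands this R-expression → coindexation would violate Principle C on *Mateo₄*.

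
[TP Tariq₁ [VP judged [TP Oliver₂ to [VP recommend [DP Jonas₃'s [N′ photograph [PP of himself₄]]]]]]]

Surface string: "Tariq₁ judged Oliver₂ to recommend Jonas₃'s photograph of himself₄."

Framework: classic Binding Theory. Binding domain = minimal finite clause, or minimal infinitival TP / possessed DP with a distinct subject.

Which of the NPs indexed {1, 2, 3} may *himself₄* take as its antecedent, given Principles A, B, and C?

*himself* is an anaphor, so Principle A applies: it must be bound in its binding domain.
Binding domain of *himself₄*: the possessed DP, whose subject is Jonas₃.
*Tariq₁* c-commands the anaphor but is outside its binding domain → cannot satisfy Principle A.
*Oliver₂* c-commands the anaphor but is outside its binding domain → cannot satisfy Principle A.
*Jonas₃* c-commands the anaphor within its binding domain → licit binder.

{3}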